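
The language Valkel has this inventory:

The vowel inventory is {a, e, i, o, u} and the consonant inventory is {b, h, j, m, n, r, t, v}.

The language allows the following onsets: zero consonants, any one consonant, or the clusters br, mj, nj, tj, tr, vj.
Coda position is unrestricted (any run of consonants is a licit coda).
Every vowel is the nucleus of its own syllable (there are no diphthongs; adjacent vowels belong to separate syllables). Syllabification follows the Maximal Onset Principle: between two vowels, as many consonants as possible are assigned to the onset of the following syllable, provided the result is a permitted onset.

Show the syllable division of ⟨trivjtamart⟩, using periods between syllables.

trivj.ta.mart

The vowels are i, a, a — 3 nuclei, so 3 syllables.
σ1/σ2 boundary: /vjt/ — longest licit onset from the right is /t/, leaving /vj/ as coda.
σ2/σ3 boundary: just /m/ — single C goes to the following onset.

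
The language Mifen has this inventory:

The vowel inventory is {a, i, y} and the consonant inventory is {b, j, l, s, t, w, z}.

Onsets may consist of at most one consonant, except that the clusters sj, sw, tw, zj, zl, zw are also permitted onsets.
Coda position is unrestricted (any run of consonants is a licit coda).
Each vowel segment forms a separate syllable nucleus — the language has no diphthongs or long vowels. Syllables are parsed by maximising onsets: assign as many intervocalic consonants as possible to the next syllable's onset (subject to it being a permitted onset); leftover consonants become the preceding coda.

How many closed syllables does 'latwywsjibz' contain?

Vowels present: a, y, i; each is a nucleus, giving 3 syllables.
σ1/σ2 boundary: cluster /tw/ — /tw/ is itself a permitted onset, so the whole cluster goes right; preceding coda = ∅.
σ2/σ3 boundary: cluster /wsj/ — the longest permitted-onset suffix is /sj/; onset = /sj/, preceding coda = /w/.
Result: la.twyw.sjibz.
Classifying each syllable: /la/ (open), /twyw/ (closed), /sjibz/ (closed).
Closed syllables: 2.

2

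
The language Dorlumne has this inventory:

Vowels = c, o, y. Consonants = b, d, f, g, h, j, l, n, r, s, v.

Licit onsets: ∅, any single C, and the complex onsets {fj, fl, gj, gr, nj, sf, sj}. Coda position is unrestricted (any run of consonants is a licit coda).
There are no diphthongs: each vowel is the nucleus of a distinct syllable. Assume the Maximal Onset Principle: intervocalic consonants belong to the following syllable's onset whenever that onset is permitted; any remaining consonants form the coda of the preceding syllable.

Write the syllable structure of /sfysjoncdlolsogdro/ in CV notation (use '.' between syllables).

CCV.CCV.CVC.CVC.CVCC.CV

Nuclei (vowels): y, o, c, o, o, o → 6 syllables.
V1 /y/ – V2 /o/: /sj/ — entire cluster is a permitted onset → onset /sj/, coda ∅.
V2 /o/ – V3 /c/: /n/ is a single consonant, so it becomes the next onset.
V3 /c/ – V4 /o/: /dl/; trying suffixes from longest down, /l/ is the first permitted one, so coda /d/ | onset /l/.
V4 /o/ – V5 /o/: /ls/ splits as /l/ + /s/ (/s/ is the longest suffix that is a licit onset).
V5 /o/ – V6 /o/: /gdr/ splits as /gd/ + /r/ (/r/ is the longest suffix that is a licit onset).
Putting it together: sfy.sjo.ncd.lol.sogd.ro.
Mapping each syllable to C/V: /sfy/ → CCV, /sjo/ → CCV, /ncd/ → CVC, /lol/ → CVC, /sogd/ → CVCC, /ro/ → CV.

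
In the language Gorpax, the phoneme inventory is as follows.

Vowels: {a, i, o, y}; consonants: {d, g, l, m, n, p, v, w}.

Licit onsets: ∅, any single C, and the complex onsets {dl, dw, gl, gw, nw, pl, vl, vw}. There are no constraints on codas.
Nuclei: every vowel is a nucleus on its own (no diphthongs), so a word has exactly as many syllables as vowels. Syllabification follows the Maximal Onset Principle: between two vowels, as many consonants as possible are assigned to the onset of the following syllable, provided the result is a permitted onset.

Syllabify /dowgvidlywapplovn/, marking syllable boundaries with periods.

dowg.vi.dly.wap.plovn

Nuclei (vowels): o, i, y, a, o → 5 syllables.
/o…i/ gap (V1→V2): cluster /wgv/ — the longest permitted-onset suffix is /v/; onset = /v/, preceding coda = /wg/.
/i…y/ gap (V2→V3): /dl/ is a licit onset in full, so it all attaches to the next syllable.
/y…a/ gap (V3→V4): /w/ → onset of the next syllable (single consonants are always licit onsets).
/a…o/ gap (V4→V5): /ppl/ — longest licit onset from the right is /pl/, leaving /p/ as coda.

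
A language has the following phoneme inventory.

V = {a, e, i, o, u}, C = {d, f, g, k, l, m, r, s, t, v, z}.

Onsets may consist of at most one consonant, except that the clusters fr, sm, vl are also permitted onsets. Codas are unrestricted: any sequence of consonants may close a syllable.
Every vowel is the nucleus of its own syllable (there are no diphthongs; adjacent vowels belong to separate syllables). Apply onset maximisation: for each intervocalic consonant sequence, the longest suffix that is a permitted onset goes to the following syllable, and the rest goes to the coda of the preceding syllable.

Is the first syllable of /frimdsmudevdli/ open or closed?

Vowels present: i, u, e, i; each is a nucleus, giving 4 syllables.
Between /i/ (V1) and /u/ (V2): /mdsm/ splits as /md/ + /sm/ (/sm/ is the longest suffix that is a licit onset).
Between /u/ (V2) and /e/ (V3): just /d/ — single C goes to the following onset.
Between /e/ (V3) and /i/ (V4): /vdl/ splits as /vd/ + /l/ (/l/ is the longest suffix that is a licit onset).
So the parse is frimd.smu.devd.li.
Syllable 1 is /frimd/ with coda /md/, so it is closed.

closed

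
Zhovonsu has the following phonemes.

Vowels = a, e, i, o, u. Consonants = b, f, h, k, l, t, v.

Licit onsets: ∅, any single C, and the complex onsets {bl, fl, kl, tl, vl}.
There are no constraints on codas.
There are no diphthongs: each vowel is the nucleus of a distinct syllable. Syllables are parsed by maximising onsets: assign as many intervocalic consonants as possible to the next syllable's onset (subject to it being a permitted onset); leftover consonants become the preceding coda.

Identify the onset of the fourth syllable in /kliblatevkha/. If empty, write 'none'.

Nuclei (vowels): i, a, e, a → 4 syllables.
V1 /i/ – V2 /a/: /bl/ is a licit onset in full, so it all attaches to the next syllable.
V2 /a/ – V3 /e/: /t/ is a single consonant, so it becomes the next onset.
V3 /e/ – V4 /a/: /vkh/ splits as /vk/ + /h/ (/h/ is the longest suffix that is a licit onset).
Putting it together: kli.bla.tevk.ha.
Syllable 4 is /ha/: onset /h/, nucleus /a/, coda ∅.

h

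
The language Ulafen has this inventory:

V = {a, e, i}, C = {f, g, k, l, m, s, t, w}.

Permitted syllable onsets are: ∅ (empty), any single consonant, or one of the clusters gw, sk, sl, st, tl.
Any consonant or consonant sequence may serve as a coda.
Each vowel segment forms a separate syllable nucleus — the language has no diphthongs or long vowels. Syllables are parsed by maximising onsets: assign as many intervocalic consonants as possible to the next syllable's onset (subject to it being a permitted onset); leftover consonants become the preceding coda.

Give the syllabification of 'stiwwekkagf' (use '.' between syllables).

Vowels present: i, e, a; each is a nucleus, giving 3 syllables.
Between /i/ (V1) and /e/ (V2): cluster /ww/ — the longest permitted-onset suffix is /w/; onset = /w/, preceding coda = /w/.
Between /e/ (V2) and /a/ (V3): cluster /kk/ — the longest permitted-onset suffix is /k/; onset = /k/, preceding coda = /k/.

stiw.wek.kagf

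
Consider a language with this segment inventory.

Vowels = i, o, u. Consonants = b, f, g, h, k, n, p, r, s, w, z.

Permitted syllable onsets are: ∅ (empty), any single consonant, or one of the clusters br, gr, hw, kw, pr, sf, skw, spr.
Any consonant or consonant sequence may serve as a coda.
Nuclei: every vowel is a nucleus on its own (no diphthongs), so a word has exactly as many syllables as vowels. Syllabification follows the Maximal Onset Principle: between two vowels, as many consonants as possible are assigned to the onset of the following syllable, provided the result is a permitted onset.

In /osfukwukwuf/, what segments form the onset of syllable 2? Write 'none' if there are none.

The vowels are o, u, u, u — 4 nuclei, so 4 syllables.
σ1/σ2 boundary: cluster /sf/ — /sf/ is itself a permitted onset, so the whole cluster goes right; preceding coda = ∅.
σ2/σ3 boundary: /kw/ is a licit onset in full, so it all attaches to the next syllable.
σ3/σ4 boundary: /kw/ is a licit onset in full, so it all attaches to the next syllable.
Putting it together: o.sfu.kwu.kwuf.
Syllable 2 is /sfu/: onset /sf/, nucleus /u/, coda ∅.

sf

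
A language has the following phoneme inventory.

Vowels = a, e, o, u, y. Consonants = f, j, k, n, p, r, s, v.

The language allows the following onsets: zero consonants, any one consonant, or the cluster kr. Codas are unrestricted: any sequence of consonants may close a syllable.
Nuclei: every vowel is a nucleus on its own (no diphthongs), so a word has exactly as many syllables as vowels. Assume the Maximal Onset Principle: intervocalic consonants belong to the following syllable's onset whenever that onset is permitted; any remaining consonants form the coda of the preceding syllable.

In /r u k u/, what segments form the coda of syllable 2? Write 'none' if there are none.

none

Vowels present: u, u; each is a nucleus, giving 2 syllables.
V1 /u/ – V2 /u/: /k/ is a single consonant, so it becomes the next onset.
Result: ru.ku.
Syllable 2 is /ku/: onset /k/, nucleus /u/, coda ∅.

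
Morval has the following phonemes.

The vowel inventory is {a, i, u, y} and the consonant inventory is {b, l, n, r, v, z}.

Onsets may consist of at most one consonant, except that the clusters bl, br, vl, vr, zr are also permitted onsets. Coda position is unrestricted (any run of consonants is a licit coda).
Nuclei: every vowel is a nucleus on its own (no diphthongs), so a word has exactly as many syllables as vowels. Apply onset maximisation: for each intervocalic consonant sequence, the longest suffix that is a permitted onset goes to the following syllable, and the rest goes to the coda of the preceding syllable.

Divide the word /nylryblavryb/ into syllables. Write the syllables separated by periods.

Vowels present: y, y, a, y; each is a nucleus, giving 4 syllables.
/y…y/ gap (V1→V2): /lr/; trying suffixes from longest down, /r/ is the first permitted one, so coda /l/ | onset /r/.
/y…a/ gap (V2→V3): /bl/ — entire cluster is a permitted onset → onset /bl/, coda ∅.
/a…y/ gap (V3→V4): cluster /vr/ — /vr/ is itself a permitted onset, so the whole cluster goes right; preceding coda = ∅.

nyl.ry.bla.vryb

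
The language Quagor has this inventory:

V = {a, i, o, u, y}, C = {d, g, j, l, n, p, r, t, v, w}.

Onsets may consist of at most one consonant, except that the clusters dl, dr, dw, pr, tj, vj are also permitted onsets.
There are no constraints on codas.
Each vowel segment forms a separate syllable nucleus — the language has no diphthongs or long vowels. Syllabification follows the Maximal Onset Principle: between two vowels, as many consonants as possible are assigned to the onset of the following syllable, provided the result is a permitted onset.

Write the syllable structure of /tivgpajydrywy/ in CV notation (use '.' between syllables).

CVCC.CV.CV.CCV.CV

The vowels are i, a, y, y, y — 5 nuclei, so 5 syllables.
V1 /i/ – V2 /a/: /vgp/ splits as /vg/ + /p/ (/p/ is the longest suffix that is a licit onset).
V2 /a/ – V3 /y/: just /j/ — single C goes to the following onset.
V3 /y/ – V4 /y/: /dr/ is a licit onset in full, so it all attaches to the next syllable.
V4 /y/ – V5 /y/: /w/ is a single consonant, so it becomes the next onset.
Putting it together: tivg.pa.jy.dry.wy.
Mapping each syllable to C/V: /tivg/ → CVCC, /pa/ → CV, /jy/ → CV, /dry/ → CCV, /wy/ → CV.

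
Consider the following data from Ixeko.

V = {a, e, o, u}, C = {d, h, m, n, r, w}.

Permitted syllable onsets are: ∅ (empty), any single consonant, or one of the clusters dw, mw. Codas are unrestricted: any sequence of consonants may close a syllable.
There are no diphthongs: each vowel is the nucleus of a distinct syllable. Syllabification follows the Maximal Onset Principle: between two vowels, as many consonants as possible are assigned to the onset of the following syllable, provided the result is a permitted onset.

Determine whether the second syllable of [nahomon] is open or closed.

open

The vowels are a, o, o — 3 nuclei, so 3 syllables.
V1 /a/ – V2 /o/: /h/ is a single consonant, so it becomes the next onset.
V2 /o/ – V3 /o/: /m/ is a single consonant, so it becomes the next onset.
Result: na.ho.mon.
Syllable 2 is /ho/; it ends in its nucleus with no coda, so it is open.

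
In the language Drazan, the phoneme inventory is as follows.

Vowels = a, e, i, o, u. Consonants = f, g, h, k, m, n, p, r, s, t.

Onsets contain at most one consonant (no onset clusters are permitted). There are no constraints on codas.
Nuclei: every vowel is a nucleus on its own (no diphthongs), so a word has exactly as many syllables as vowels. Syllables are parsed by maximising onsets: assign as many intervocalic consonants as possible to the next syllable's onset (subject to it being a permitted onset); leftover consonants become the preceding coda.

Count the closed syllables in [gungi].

1

The vowels are u, i — 2 nuclei, so 2 syllables.
Between /u/ (V1) and /i/ (V2): /ng/; trying suffixes from longest down, /g/ is the first permitted one, so coda /n/ | onset /g/.
Syllabification: gun.gi.
Classifying each syllable: /gun/ (closed), /gi/ (open).
Closed syllables: 1.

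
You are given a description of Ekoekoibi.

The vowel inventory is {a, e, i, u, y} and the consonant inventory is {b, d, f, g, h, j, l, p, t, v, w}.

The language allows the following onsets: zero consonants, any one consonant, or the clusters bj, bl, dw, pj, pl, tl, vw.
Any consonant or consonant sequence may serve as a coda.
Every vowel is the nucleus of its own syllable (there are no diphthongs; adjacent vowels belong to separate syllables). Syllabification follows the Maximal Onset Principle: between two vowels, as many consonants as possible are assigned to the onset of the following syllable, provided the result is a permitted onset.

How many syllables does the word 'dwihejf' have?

Vowels present: i, e; each is a nucleus, giving 2 syllables.

2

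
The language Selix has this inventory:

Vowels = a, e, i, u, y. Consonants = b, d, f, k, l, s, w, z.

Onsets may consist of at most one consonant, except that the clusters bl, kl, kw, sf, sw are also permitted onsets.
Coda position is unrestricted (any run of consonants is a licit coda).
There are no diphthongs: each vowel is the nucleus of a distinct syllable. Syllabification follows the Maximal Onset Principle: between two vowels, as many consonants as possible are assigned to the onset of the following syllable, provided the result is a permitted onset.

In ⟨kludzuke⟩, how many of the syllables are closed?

1

Vowels present: u, u, e; each is a nucleus, giving 3 syllables.
/u…u/ gap (V1→V2): /dz/ — longest licit onset from the right is /z/, leaving /d/ as coda.
/u…e/ gap (V2→V3): /k/ → onset of the next syllable (single consonants are always licit onsets).
Result: klud.zu.ke.
Classifying each syllable: /klud/ (closed), /zu/ (open), /ke/ (open).
Closed syllables: 1.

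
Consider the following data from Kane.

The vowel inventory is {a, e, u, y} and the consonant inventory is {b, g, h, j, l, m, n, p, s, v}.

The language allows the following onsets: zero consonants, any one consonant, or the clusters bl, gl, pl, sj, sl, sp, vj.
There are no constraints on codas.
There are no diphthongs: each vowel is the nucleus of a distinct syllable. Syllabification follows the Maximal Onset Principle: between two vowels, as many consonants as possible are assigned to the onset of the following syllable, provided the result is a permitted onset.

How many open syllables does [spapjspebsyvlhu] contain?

The vowels are a, e, y, u — 4 nuclei, so 4 syllables.
Between /a/ (V1) and /e/ (V2): /pjsp/ splits as /pj/ + /sp/ (/sp/ is the longest suffix that is a licit onset).
Between /e/ (V2) and /y/ (V3): /bs/ — longest licit onset from the right is /s/, leaving /b/ as coda.
Between /y/ (V3) and /u/ (V4): cluster /vlh/ — the longest permitted-onset suffix is /h/; onset = /h/, preceding coda = /vl/.
Putting it together: spapj.speb.syvl.hu.
Classifying each syllable: /spapj/ (closed), /speb/ (closed), /syvl/ (closed), /hu/ (open).
Open syllables: 1.

1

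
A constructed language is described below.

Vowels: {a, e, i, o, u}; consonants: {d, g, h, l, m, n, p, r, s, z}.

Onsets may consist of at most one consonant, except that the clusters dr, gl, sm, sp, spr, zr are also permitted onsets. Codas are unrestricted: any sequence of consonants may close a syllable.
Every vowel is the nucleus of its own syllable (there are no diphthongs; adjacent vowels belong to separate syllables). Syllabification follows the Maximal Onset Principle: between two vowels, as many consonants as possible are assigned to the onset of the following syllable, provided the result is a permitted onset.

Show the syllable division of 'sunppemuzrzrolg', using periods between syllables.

sunp.pe.muzr.zrolg

Nuclei (vowels): u, e, u, o → 4 syllables.
σ1/σ2 boundary: cluster /npp/ — the longest permitted-onset suffix is /p/; onset = /p/, preceding coda = /np/.
σ2/σ3 boundary: /m/ → onset of the next syllable (single consonants are always licit onsets).
σ3/σ4 boundary: /zrzr/ — longest licit onset from the right is /zr/, leaving /zr/ as coda.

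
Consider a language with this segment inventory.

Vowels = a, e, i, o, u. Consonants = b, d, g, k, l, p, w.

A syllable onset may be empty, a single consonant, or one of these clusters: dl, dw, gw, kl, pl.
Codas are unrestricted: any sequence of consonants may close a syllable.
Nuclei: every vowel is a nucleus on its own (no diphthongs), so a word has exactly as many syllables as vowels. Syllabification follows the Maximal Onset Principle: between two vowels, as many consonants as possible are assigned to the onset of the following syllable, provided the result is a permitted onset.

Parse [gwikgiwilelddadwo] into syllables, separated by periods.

gwik.gi.wi.leld.da.dwo

Nuclei (vowels): i, i, i, e, a, o → 6 syllables.
σ1/σ2 boundary: /kg/; trying suffixes from longest down, /g/ is the first permitted one, so coda /k/ | onset /g/.
σ2/σ3 boundary: /w/ → onset of the next syllable (single consonants are always licit onsets).
σ3/σ4 boundary: /l/ → onset of the next syllable (single consonants are always licit onsets).
σ4/σ5 boundary: /ldd/; trying suffixes from longest down, /d/ is the first permitted one, so coda /ld/ | onset /d/.
σ5/σ6 boundary: /dw/ — entire cluster is a permitted onset → onset /dw/, coda ∅.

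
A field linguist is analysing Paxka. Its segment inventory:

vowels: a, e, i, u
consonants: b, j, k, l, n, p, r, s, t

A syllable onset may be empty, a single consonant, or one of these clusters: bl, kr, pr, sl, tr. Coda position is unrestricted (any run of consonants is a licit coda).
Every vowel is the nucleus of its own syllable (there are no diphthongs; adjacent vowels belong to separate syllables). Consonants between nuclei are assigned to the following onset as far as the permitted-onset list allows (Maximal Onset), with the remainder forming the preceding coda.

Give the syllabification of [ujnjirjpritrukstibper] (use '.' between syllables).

ujn.jirj.pri.truks.tib.per

The vowels are u, i, i, u, i, e — 6 nuclei, so 6 syllables.
σ1/σ2 boundary: /jnj/; trying suffixes from longest down, /j/ is the first permitted one, so coda /jn/ | onset /j/.
σ2/σ3 boundary: /rjpr/; trying suffixes from longest down, /pr/ is the first permitted one, so coda /rj/ | onset /pr/.
σ3/σ4 boundary: cluster /tr/ — /tr/ is itself a permitted onset, so the whole cluster goes right; preceding coda = ∅.
σ4/σ5 boundary: /kst/ — longest licit onset from the right is /t/, leaving /ks/ as coda.
σ5/σ6 boundary: /bp/ — longest licit onset from the right is /p/, leaving /b/ as coda.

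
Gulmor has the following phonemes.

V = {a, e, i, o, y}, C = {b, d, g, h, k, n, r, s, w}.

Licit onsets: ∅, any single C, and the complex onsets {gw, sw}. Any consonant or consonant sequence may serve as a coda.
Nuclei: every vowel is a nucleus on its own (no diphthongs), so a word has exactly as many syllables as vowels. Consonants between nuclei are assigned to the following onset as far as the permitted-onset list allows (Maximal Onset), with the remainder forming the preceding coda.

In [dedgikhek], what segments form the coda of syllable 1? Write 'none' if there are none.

d

Nuclei (vowels): e, i, e → 3 syllables.
Between /e/ (V1) and /i/ (V2): cluster /dg/ — the longest permitted-onset suffix is /g/; onset = /g/, preceding coda = /d/.
Between /i/ (V2) and /e/ (V3): /kh/; trying suffixes from longest down, /h/ is the first permitted one, so coda /k/ | onset /h/.
Syllabification: ded.gik.hek.
Syllable 1 is /ded/: onset /d/, nucleus /e/, coda /d/.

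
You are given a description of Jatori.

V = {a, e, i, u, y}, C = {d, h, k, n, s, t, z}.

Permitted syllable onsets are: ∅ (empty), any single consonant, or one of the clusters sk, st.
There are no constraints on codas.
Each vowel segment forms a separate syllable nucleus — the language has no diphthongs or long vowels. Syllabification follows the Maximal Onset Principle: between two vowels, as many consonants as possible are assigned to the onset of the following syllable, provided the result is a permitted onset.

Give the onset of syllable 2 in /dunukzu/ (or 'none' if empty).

Vowels present: u, u, u; each is a nucleus, giving 3 syllables.
Between /u/ (V1) and /u/ (V2): /n/ is a single consonant, so it becomes the next onset.
Between /u/ (V2) and /u/ (V3): /kz/ splits as /k/ + /z/ (/z/ is the longest suffix that is a licit onset).
Syllabification: du.nuk.zu.
Syllable 2 is /nuk/: onset /n/, nucleus /u/, coda /k/.

n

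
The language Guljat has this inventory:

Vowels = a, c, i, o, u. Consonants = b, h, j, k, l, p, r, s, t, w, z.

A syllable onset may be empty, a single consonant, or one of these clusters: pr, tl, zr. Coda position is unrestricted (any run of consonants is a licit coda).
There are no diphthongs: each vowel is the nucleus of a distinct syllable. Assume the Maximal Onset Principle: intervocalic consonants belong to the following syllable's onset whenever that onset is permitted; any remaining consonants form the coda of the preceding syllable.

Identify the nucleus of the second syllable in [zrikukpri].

Nuclei (vowels): i, u, i → 3 syllables.
The second nucleus (vowel 2 from the left) is /u/.

u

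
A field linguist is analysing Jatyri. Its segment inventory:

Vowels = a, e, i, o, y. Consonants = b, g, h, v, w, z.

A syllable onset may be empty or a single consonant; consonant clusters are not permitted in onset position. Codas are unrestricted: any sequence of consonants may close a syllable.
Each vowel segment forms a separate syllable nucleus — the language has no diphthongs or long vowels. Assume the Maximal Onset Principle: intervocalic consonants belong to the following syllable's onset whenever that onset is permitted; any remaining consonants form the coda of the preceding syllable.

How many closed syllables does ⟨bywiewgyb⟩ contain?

2

The vowels are y, i, e, y — 4 nuclei, so 4 syllables.
Between /y/ (V1) and /i/ (V2): /w/ is a single consonant, so it becomes the next onset.
Between /i/ (V2) and /e/ (V3): no consonants, so the boundary falls immediately after /i/.
Between /e/ (V3) and /y/ (V4): cluster /wg/ — the longest permitted-onset suffix is /g/; onset = /g/, preceding coda = /w/.
Putting it together: by.wi.ew.gyb.
Classifying each syllable: /by/ (open), /wi/ (open), /ew/ (closed), /gyb/ (closed).
Closed syllables: 2.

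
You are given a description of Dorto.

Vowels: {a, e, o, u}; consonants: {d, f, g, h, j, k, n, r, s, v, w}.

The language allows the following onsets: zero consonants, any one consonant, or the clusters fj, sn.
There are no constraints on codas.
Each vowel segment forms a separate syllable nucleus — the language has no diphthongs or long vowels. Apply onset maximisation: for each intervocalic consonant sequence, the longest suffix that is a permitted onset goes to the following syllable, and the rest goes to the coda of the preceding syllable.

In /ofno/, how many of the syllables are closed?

1

The vowels are o, o — 2 nuclei, so 2 syllables.
/o…o/ gap (V1→V2): /fn/ splits as /f/ + /n/ (/n/ is the longest suffix that is a licit onset).
So the parse is of.no.
Classifying each syllable: /of/ (closed), /no/ (open).
Closed syllables: 1.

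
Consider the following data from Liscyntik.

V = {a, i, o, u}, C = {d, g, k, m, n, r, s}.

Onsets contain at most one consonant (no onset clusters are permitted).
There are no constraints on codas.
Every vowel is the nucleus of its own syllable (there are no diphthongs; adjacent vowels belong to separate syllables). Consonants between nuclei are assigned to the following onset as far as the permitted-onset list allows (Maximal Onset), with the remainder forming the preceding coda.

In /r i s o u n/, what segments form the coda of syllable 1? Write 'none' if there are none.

Nuclei (vowels): i, o, u → 3 syllables.
V1 /i/ – V2 /o/: /s/ is a single consonant, so it becomes the next onset.
V2 /o/ – V3 /u/: no consonants, so the boundary falls immediately after /o/.
Syllabification: ri.so.un.
Syllable 1 is /ri/: onset /r/, nucleus /i/, coda ∅.

none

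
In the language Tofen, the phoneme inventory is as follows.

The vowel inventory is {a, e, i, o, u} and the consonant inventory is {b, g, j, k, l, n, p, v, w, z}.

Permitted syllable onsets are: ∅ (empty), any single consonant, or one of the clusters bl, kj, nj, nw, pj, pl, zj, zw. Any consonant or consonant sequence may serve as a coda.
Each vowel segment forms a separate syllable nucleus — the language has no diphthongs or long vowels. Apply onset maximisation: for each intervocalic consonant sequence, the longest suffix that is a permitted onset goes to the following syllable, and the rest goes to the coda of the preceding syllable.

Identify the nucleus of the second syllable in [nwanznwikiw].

i

Vowels present: a, i, i; each is a nucleus, giving 3 syllables.
The second nucleus (vowel 2 from the left) is /i/.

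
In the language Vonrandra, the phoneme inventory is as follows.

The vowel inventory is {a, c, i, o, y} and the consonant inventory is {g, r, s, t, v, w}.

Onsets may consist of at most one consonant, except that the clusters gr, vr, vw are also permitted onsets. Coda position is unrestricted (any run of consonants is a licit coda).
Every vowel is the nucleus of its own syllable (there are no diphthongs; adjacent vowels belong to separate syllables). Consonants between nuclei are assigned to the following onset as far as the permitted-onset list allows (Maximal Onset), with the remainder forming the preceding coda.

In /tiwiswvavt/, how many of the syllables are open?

Nuclei (vowels): i, i, a → 3 syllables.
V1 /i/ – V2 /i/: /w/ → onset of the next syllable (single consonants are always licit onsets).
V2 /i/ – V3 /a/: /swv/ — longest licit onset from the right is /v/, leaving /sw/ as coda.
Syllabification: ti.wisw.vavt.
Classifying each syllable: /ti/ (open), /wisw/ (closed), /vavt/ (closed).
Open syllables: 1.

1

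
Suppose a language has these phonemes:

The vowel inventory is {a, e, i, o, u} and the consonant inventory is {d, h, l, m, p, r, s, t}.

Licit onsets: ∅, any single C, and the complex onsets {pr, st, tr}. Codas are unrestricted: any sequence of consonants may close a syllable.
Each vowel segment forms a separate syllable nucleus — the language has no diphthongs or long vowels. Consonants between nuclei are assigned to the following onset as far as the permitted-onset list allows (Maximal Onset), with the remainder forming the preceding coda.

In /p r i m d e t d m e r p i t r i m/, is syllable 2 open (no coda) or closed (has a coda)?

closed

Vowels present: i, e, e, i, i; each is a nucleus, giving 5 syllables.
Between /i/ (V1) and /e/ (V2): /md/; trying suffixes from longest down, /d/ is the first permitted one, so coda /m/ | onset /d/.
Between /e/ (V2) and /e/ (V3): cluster /tdm/ — the longest permitted-onset suffix is /m/; onset = /m/, preceding coda = /td/.
Between /e/ (V3) and /i/ (V4): /rp/ splits as /r/ + /p/ (/p/ is the longest suffix that is a licit onset).
Between /i/ (V4) and /i/ (V5): /tr/ is a licit onset in full, so it all attaches to the next syllable.
Putting it together: prim.detd.mer.pi.trim.
Syllable 2 is /detd/ with coda /td/, so it is closed.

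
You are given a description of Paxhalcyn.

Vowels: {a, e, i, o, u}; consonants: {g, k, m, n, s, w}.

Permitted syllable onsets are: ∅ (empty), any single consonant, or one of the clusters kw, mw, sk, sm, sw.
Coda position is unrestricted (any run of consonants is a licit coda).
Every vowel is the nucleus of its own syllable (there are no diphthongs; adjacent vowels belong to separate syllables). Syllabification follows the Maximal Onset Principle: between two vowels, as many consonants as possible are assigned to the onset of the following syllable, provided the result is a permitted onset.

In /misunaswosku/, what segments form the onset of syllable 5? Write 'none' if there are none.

sk

The vowels are i, u, a, o, u — 5 nuclei, so 5 syllables.
σ1/σ2 boundary: /s/ is a single consonant, so it becomes the next onset.
σ2/σ3 boundary: just /n/ — single C goes to the following onset.
σ3/σ4 boundary: /sw/ is a licit onset in full, so it all attaches to the next syllable.
σ4/σ5 boundary: cluster /sk/ — /sk/ is itself a permitted onset, so the whole cluster goes right; preceding coda = ∅.
Syllabification: mi.su.na.swo.sku.
Syllable 5 is /sku/: onset /sk/, nucleus /u/, coda ∅.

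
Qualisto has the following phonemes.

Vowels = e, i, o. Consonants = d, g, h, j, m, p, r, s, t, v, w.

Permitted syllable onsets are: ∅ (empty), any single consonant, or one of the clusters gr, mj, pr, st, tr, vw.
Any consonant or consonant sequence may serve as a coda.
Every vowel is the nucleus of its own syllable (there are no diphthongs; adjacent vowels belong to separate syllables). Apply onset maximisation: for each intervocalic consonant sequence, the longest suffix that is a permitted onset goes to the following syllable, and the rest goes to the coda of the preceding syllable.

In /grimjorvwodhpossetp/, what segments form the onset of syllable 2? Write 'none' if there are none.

mj

The vowels are i, o, o, o, e — 5 nuclei, so 5 syllables.
σ1/σ2 boundary: cluster /mj/ — /mj/ is itself a permitted onset, so the whole cluster goes right; preceding coda = ∅.
σ2/σ3 boundary: /rvw/; trying suffixes from longest down, /vw/ is the first permitted one, so coda /r/ | onset /vw/.
σ3/σ4 boundary: cluster /dhp/ — the longest permitted-onset suffix is /p/; onset = /p/, preceding coda = /dh/.
σ4/σ5 boundary: /ss/; trying suffixes from longest down, /s/ is the first permitted one, so coda /s/ | onset /s/.
So the parse is gri.mjor.vwodh.pos.setp.
Syllable 2 is /mjor/: onset /mj/, nucleus /o/, coda /r/.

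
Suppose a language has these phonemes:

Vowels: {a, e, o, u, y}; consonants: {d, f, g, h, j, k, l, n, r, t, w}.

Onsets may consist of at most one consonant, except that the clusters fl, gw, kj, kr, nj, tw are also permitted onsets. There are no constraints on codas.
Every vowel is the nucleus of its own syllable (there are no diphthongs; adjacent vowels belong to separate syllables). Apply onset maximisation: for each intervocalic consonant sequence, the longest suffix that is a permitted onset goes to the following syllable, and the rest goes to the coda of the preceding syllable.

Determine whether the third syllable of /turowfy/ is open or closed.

Vowels present: u, o, y; each is a nucleus, giving 3 syllables.
Between /u/ (V1) and /o/ (V2): just /r/ — single C goes to the following onset.
Between /o/ (V2) and /y/ (V3): /wf/ splits as /w/ + /f/ (/f/ is the longest suffix that is a licit onset).
Result: tu.row.fy.
Syllable 3 is /fy/; it ends in its nucleus with no coda, so it is open.

open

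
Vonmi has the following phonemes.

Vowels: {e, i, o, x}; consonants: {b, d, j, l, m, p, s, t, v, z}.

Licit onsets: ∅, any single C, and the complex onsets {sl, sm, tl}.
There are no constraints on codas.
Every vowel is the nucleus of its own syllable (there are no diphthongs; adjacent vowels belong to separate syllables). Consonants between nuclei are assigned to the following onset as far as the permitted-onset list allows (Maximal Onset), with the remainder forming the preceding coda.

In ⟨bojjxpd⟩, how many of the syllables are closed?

Vowels present: o, x; each is a nucleus, giving 2 syllables.
σ1/σ2 boundary: /jj/ splits as /j/ + /j/ (/j/ is the longest suffix that is a licit onset).
So the parse is boj.jxpd.
Classifying each syllable: /boj/ (closed), /jxpd/ (closed).
Closed syllables: 2.

2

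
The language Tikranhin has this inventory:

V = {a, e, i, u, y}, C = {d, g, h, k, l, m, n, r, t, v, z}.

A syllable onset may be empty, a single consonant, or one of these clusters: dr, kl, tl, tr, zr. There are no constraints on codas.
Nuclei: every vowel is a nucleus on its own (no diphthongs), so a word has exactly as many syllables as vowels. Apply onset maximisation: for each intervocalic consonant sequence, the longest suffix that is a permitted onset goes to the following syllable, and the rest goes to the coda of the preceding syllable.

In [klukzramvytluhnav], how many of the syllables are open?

Nuclei (vowels): u, a, y, u, a → 5 syllables.
V1 /u/ – V2 /a/: /kzr/ — longest licit onset from the right is /zr/, leaving /k/ as coda.
V2 /a/ – V3 /y/: /mv/ — longest licit onset from the right is /v/, leaving /m/ as coda.
V3 /y/ – V4 /u/: /tl/ — entire cluster is a permitted onset → onset /tl/, coda ∅.
V4 /u/ – V5 /a/: /hn/ — longest licit onset from the right is /n/, leaving /h/ as coda.
Putting it together: kluk.zram.vy.tluh.nav.
Classifying each syllable: /kluk/ (closed), /zram/ (closed), /vy/ (open), /tluh/ (closed), /nav/ (closed).
Open syllables: 1.

1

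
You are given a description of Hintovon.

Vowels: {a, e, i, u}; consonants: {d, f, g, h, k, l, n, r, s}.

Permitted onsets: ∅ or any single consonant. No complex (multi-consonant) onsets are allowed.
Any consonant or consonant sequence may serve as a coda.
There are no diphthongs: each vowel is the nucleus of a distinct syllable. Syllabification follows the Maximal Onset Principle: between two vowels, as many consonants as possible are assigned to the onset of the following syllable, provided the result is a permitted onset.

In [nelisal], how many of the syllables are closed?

Nuclei (vowels): e, i, a → 3 syllables.
/e…i/ gap (V1→V2): just /l/ — single C goes to the following onset.
/i…a/ gap (V2→V3): /s/ → onset of the next syllable (single consonants are always licit onsets).
Result: ne.li.sal.
Classifying each syllable: /ne/ (open), /li/ (open), /sal/ (closed).
Closed syllables: 1.

1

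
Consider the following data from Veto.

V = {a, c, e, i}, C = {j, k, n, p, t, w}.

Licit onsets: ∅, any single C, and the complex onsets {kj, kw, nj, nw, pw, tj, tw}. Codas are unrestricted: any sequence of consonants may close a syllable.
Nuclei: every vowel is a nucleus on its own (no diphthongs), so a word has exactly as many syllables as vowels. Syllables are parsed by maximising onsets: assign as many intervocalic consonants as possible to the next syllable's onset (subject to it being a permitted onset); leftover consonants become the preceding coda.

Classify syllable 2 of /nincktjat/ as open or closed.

The vowels are i, c, a — 3 nuclei, so 3 syllables.
V1 /i/ – V2 /c/: /n/ → onset of the next syllable (single consonants are always licit onsets).
V2 /c/ – V3 /a/: /ktj/; trying suffixes from longest down, /tj/ is the first permitted one, so coda /k/ | onset /tj/.
Result: ni.nck.tjat.
Syllable 2 is /nck/ with coda /k/, so it is closed.

closed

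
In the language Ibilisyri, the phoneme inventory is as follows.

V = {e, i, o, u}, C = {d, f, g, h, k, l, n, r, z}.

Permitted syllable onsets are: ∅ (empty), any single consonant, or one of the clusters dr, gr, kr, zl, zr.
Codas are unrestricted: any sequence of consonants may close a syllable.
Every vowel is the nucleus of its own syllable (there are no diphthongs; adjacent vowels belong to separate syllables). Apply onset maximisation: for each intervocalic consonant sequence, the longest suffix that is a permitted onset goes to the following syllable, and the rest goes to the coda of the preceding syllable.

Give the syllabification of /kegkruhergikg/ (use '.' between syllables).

keg.kru.her.gikg

Nuclei (vowels): e, u, e, i → 4 syllables.
/e…u/ gap (V1→V2): cluster /gkr/ — the longest permitted-onset suffix is /kr/; onset = /kr/, preceding coda = /g/.
/u…e/ gap (V2→V3): /h/ is a single consonant, so it becomes the next onset.
/e…i/ gap (V3→V4): /rg/ splits as /r/ + /g/ (/g/ is the longest suffix that is a licit onset).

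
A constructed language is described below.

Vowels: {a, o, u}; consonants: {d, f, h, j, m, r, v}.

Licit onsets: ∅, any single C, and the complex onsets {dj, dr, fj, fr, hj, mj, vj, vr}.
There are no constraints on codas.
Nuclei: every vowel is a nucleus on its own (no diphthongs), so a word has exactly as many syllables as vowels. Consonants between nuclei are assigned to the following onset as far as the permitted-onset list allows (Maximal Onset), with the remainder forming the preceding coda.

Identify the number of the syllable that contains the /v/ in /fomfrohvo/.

3

Nuclei (vowels): o, o, o → 3 syllables.
σ1/σ2 boundary: cluster /mfr/ — the longest permitted-onset suffix is /fr/; onset = /fr/, preceding coda = /m/.
σ2/σ3 boundary: /hv/ splits as /h/ + /v/ (/v/ is the longest suffix that is a licit onset).
Result: fom.froh.vo.
The /v/ is in the onset of syllable 3 (/vo/).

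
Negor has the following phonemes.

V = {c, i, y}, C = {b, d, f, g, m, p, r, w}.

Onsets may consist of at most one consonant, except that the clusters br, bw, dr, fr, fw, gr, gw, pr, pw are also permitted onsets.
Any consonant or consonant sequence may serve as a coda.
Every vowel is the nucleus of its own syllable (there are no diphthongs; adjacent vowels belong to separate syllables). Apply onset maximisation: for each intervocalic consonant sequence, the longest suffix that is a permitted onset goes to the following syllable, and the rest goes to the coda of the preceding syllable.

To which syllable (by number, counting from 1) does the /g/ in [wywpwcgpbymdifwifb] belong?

Nuclei (vowels): y, c, y, i, i → 5 syllables.
/y…c/ gap (V1→V2): cluster /wpw/ — the longest permitted-onset suffix is /pw/; onset = /pw/, preceding coda = /w/.
/c…y/ gap (V2→V3): /gpb/ splits as /gp/ + /b/ (/b/ is the longest suffix that is a licit onset).
/y…i/ gap (V3→V4): cluster /md/ — the longest permitted-onset suffix is /d/; onset = /d/, preceding coda = /m/.
/i…i/ gap (V4→V5): /fw/ is a licit onset in full, so it all attaches to the next syllable.
Result: wyw.pwcgp.bym.di.fwifb.
The /g/ is in the coda of syllable 2 (/pwcgp/).

2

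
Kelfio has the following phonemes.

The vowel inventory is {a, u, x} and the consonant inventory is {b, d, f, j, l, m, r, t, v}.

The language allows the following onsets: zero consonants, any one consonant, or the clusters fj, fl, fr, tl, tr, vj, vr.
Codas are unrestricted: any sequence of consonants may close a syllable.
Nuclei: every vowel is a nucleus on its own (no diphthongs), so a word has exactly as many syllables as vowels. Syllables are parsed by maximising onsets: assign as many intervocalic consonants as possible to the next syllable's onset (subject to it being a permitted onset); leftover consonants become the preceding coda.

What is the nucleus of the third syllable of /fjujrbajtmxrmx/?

x

Vowels present: u, a, x, x; each is a nucleus, giving 4 syllables.
The third nucleus (vowel 3 from the left) is /x/.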